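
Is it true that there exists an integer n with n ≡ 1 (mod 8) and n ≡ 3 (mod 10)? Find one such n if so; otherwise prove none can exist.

Here gcd(8, 10) = 2, and both 1 and 3 leave remainder 1 mod 2, so the system is consistent.
The integers ≡ 1 (mod 8) are 1, 9, 17, 25, 33, …; their remainders mod 10 are 1, 9, 7, 5, 3, so n = 33 is the first that is ≡ 3 (mod 10).
Verify: 33 = 4·8 + 1 and 33 = 3·10 + 3. ✓

n = 33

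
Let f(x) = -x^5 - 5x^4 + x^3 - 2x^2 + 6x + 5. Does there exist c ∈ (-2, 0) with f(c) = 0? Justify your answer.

Such a root exists.

f(-2) = -71 and f(0) = 5, which have opposite signs.
Since f is a polynomial it is continuous on [-2, 0].
So by the Intermediate Value Theorem there is a c strictly between -2 and 0 with f(c) = 0.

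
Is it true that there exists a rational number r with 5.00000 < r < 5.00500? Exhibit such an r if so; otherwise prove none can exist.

r = 1006/201

Multiplying by 201: 201·5.00000 = 1005.00000 and 201·5.00500 = 1006.00500, so the integer 1006 lies strictly between them.
So r = 1006/201 works: it is a ratio of integers, and dividing 201·5.00000 < 1006 < 201·5.00500 through by 201 gives 5.00000 < 1006/201 < 5.00500.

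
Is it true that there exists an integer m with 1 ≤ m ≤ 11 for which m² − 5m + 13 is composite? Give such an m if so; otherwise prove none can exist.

At m = 7: 7² − 5·7 + 13 = 27 = 3·9, which is composite.

m = 7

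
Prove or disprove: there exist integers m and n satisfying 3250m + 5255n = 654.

Any value of 3250m + 5255n is a multiple of gcd(3250, 5255) = 5.
But 654 is not a multiple of 5 (it leaves remainder 4).
Hence no integers m, n satisfy the equation.

No such integers exist.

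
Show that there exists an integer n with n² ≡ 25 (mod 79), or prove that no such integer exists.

n = 74

n = 74 works: 74² = 5476, and 5476 − 25 = 5451 = 69·79.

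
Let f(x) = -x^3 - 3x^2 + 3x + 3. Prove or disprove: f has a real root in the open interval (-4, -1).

Such a root exists.

f(-4) = 7 and f(-1) = -2, which have opposite signs.
f is continuous everywhere (it is a polynomial), in particular on [-4, -1].
By the Intermediate Value Theorem, f takes the value 0 somewhere in the open interval.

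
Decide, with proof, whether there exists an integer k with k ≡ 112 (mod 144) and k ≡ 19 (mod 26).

gcd(144, 26) = 2. If k ≡ 112 (mod 144) and k ≡ 19 (mod 26), then k ≡ 112 (mod 2) and k ≡ 19 (mod 2).
These are incompatible: 112 − 19 = 93 is not divisible by 2.
Hence the system has no solution.

There is no such integer.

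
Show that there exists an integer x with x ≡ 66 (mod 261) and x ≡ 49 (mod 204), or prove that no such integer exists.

gcd(261, 204) = 3. If x ≡ 66 (mod 261) and x ≡ 49 (mod 204), then x ≡ 66 (mod 3) and x ≡ 49 (mod 3).
However 66 ≡ 0 and 49 ≡ 1 (mod 3), and 0 ≠ 1.
Hence the system has no solution.

No such integer exists.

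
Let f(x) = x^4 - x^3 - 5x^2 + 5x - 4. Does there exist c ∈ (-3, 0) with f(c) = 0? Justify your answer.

f(-3) = 44 and f(0) = -4, which have opposite signs.
Since f is a polynomial it is continuous on [-3, 0].
By the Intermediate Value Theorem f must vanish at some point of (-3, 0).

Yes, f has a root in the interval.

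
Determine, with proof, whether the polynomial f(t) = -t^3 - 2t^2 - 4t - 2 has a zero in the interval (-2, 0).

Such a root exists.

f(-2) = 6 and f(0) = -2, which have opposite signs.
f is continuous everywhere (it is a polynomial), in particular on [-2, 0].
By the Intermediate Value Theorem f must vanish at some point of (-2, 0).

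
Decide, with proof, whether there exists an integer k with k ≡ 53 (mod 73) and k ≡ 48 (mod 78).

k = 126

The moduli 73 and 78 are coprime, so by the Chinese Remainder Theorem a unique solution modulo 5694 exists.
Any solution of the first congruence is k = 53 + 73t; substituting into the second, 73t ≡ 48 − 53 ≡ 73 (mod 78).
Invert 73 mod 78 by the Euclidean algorithm: 78 = 1·73 + 5, 73 = 14·5 + 3, 5 = 1·3 + 2, 3 = 1·2 + 1, 2 = 2·1 + 0; back-substituting, 1 = 3 − 1·2 = 3 − (5 − 1·3) = −5 + 2·3 = −5 + 2·(73 − 14·5) = 2·73 − 29·5 = 2·73 − 29·(78 − 1·73) = −29·78 + 31·73. Hence 73·31 ≡ 1, so 73⁻¹ ≡ 31 (mod 78).
Multiplying by 31: t ≡ 31·73 = 2263 ≡ 1 (mod 78).
Taking t = 1 gives k = 53 + 73·1 = 126.
Indeed 126 ≡ 53 (mod 73) and 126 ≡ 48 (mod 78).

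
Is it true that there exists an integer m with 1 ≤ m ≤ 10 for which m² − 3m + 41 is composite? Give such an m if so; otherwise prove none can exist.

At m = 10: 10² − 3·10 + 41 = 111 = 3·37, which is composite.

m = 10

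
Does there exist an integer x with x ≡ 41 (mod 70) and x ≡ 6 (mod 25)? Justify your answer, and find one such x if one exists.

x = 181

The moduli are not coprime: gcd(70, 25) = 5. Compatibility requires 5 ∣ (6 − 41) = -35, which holds, so solutions exist.
The integers ≡ 41 (mod 70) are 41, 111, 181, …; their remainders mod 25 are 16, 11, 6, so x = 181 is the first that is ≡ 6 (mod 25).
Verify: 181 = 2·70 + 41 and 181 = 7·25 + 6. ✓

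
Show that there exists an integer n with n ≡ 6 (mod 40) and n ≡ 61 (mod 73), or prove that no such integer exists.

gcd(40, 73) = 1, so the Chinese Remainder Theorem guarantees exactly one residue class mod 2920 satisfying both.
Write n = 6 + 40t and require 6 + 40t ≡ 61 (mod 73), i.e. 40t ≡ 55 (mod 73).
Note 40·42 = 1680 ≡ 1 (mod 73) (as 1680 − 1 = 23·73), so 40⁻¹ ≡ 42.
Multiplying by 42: t ≡ 42·55 = 2310 ≡ 47 (mod 73).
With t = 47: n = 6 + 40·47 = 1886.
Verify: 1886 = 47·40 + 6 and 1886 = 25·73 + 61. ✓

n = 1886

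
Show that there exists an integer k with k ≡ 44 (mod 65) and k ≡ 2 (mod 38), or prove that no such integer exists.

The moduli 65 and 38 are coprime, so by the Chinese Remainder Theorem a unique solution modulo 2470 exists.
Write k = 44 + 65t and require 44 + 65t ≡ 2 (mod 38), i.e. 65t ≡ 34 (mod 38).
65 ≡ 27 (mod 38), so this reads 27t ≡ 34 (mod 38). Invert 27 mod 38 by the Euclidean algorithm: 38 = 1·27 + 11, 27 = 2·11 + 5, 11 = 2·5 + 1, 5 = 5·1 + 0; back-substituting, 1 = 11 − 2·5 = 11 − 2·(27 − 2·11) = −2·27 + 5·11 = −2·27 + 5·(38 − 1·27) = 5·38 − 7·27. Hence 27·(-7) ≡ 1, so 27⁻¹ ≡ -7 ≡ 31 (mod 38).
Therefore t ≡ 31·34 = 1054 ≡ 28 (mod 38).
With t = 28: k = 44 + 65·28 = 1864.
Indeed 1864 ≡ 44 (mod 65) and 1864 ≡ 2 (mod 38).

k = 1864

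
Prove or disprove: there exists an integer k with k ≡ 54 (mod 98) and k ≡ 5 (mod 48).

No, no such integer exists.

Both moduli are multiples of 2 = gcd(98, 48), so any solution would satisfy k ≡ 54 and k ≡ 5 modulo 2 simultaneously.
These are incompatible: 54 − 5 = 49 is not divisible by 2.
So no integer satisfies both congruences.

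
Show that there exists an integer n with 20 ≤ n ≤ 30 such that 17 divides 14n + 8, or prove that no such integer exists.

There is no such integer n in that range.

For n = 20, 21, …, 30 the values of 14n + 8 modulo 17 are 16, 13, 10, 7, 4, 1, 15, 12, 9, 6, 3 respectively.
The residue 0 does not occur, so no n in [20, 30] makes 14n + 8 a multiple of 17.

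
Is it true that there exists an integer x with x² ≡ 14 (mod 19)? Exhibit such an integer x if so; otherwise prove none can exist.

Since (19 − x)² ≡ x² (mod 19), it suffices to square x = 0, 1, …, 9: the residues are 0, 1, 4, 9, 16, 6, 17, 11, 7, 5.
So the quadratic residues mod 19 are {0, 1, 4, 5, 6, 7, 9, 11, 16, 17}, and 14 is not among them.
Hence no integer x has x² ≡ 14 (mod 19).

There is no such integer.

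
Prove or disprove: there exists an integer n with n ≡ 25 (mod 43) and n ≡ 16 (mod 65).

n = 1186

Since 43 and 65 share no common factor, CRT says the pair of congruences has a solution (unique mod 2795).
Any solution of the first congruence is n = 25 + 43t; substituting into the second, 43t ≡ 16 − 25 ≡ 56 (mod 65).
Invert 43 mod 65 by the Euclidean algorithm: 65 = 1·43 + 22, 43 = 1·22 + 21, 22 = 1·21 + 1, 21 = 21·1 + 0; back-substituting, 1 = 22 − 1·21 = 22 − (43 − 1·22) = −43 + 2·22 = −43 + 2·(65 − 1·43) = 2·65 − 3·43. Hence 43·(-3) ≡ 1, so 43⁻¹ ≡ -3 ≡ 62 (mod 65).
Therefore t ≡ 62·56 = 3472 ≡ 27 (mod 65).
With t = 27: n = 25 + 43·27 = 1186.
Check: 1186 mod 43 = 25, 1186 mod 65 = 16. ✓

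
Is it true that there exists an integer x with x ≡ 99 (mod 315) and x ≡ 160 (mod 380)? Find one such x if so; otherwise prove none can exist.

gcd(315, 380) = 5. If x ≡ 99 (mod 315) and x ≡ 160 (mod 380), then x ≡ 99 (mod 5) and x ≡ 160 (mod 5).
These are incompatible: 99 − 160 = -61 is not divisible by 5.
Hence the system has no solution.

No, no such integer exists.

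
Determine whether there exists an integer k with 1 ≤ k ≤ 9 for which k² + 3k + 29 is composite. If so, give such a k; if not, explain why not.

At k = 1: 1² + 3·1 + 29 = 33 = 3·11, which is composite.

k = 1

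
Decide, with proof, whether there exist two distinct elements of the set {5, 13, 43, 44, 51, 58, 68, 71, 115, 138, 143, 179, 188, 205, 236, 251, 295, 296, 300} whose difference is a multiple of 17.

13 mod 17 = 13 and 115 mod 17 = 13, so 115 − 13 = 102 = 6·17.

13 and 115 are such a pair.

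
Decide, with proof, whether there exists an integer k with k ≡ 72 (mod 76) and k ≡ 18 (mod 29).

k = 2048

gcd(76, 29) = 1, so the Chinese Remainder Theorem guarantees exactly one residue class mod 2204 satisfying both.
Any solution of the first congruence is k = 72 + 76t; substituting into the second, 76t ≡ 18 − 72 ≡ 4 (mod 29).
76 ≡ 18 (mod 29), so this reads 18t ≡ 4 (mod 29). Note 18·21 = 378 ≡ 1 (mod 29) (as 378 − 1 = 13·29), so 18⁻¹ ≡ 21.
Multiplying by 21: t ≡ 21·4 = 84 ≡ 26 (mod 29).
Taking t = 26 gives k = 72 + 76·26 = 2048.
Verify: 2048 = 26·76 + 72 and 2048 = 70·29 + 18. ✓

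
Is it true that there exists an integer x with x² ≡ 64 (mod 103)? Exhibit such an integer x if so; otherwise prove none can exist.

x = 8

Take x = 8. Then 8² = 64, and since 0 ≤ 64 < 103 this is already reduced: 8² ≡ 64 (mod 103).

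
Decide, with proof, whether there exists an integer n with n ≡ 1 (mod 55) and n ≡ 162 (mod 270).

No such integer exists.

Reduce both congruences modulo 5, which divides 55 and 270: they say n ≡ 1 (mod 5) and n ≡ 162 (mod 5).
But 1 mod 5 = 1 while 162 mod 5 = 2, a contradiction.
Hence the system has no solution.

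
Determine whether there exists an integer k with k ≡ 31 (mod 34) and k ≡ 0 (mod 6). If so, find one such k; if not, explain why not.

gcd(34, 6) = 2. If k ≡ 31 (mod 34) and k ≡ 0 (mod 6), then k ≡ 31 (mod 2) and k ≡ 0 (mod 2).
But 31 mod 2 = 1 while 0 mod 2 = 0, a contradiction.
Therefore no such k exists.

No, no such integer exists.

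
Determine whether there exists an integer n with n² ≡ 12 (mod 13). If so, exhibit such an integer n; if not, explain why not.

Take n = 5. Then 5² = 25 = 1·13 + 12, so 5² ≡ 12 (mod 13).

n = 5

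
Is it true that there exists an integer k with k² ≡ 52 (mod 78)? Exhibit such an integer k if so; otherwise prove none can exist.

Take k = 26. Then 26² = 676 = 8·78 + 52, so 26² ≡ 52 (mod 78).

k = 26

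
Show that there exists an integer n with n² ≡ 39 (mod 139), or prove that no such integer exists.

No, no such integer exists.

139 is prime, so by Euler's criterion 39 is a square mod 139 iff 39^((139−1)/2) = 39^69 ≡ 1 (mod 139).
Repeated squaring mod 139: 39^2 = 1521 ≡ 131; 39^4 ≡ 131² = 17161 ≡ 64; 39^8 ≡ 64² = 4096 ≡ 65; 39^16 ≡ 65² = 4225 ≡ 55; 39^32 ≡ 55² = 3025 ≡ 106; 39^64 ≡ 106² = 11236 ≡ 116.
Since 69 = 64 + 4 + 1, 39^69 ≡ 116 · 64 · 39; multiplying out mod 139: 116·64 = 7424 ≡ 57, then 57·39 = 2223 ≡ 138. Thus 39^69 ≡ 138 ≡ −1 (mod 139).
By Euler's criterion 39 is a quadratic non-residue mod 139: no n satisfies n² ≡ 39 (mod 139).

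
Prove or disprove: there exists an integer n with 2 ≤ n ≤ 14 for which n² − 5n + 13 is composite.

At n = 13: 13² − 5·13 + 13 = 117 = 3·39, which is composite.

n = 13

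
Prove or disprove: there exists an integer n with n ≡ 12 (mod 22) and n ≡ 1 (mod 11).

n = 12

Here gcd(22, 11) = 11, and both 12 and 1 leave remainder 1 mod 11, so the system is consistent.
The smallest candidate n = 12 works directly: 12 ≡ 1 (mod 11).
Check: 12 mod 22 = 12, 12 mod 11 = 1. ✓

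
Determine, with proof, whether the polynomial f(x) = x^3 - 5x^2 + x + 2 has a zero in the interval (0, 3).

Such a root exists.

f(0) = 2 and f(3) = -13, which have opposite signs.
Since f is a polynomial it is continuous on [0, 3].
By the Intermediate Value Theorem, f takes the value 0 somewhere in the open interval.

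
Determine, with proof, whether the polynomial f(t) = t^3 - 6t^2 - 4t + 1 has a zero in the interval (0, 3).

Such a root exists.

f(0) = 1 and f(3) = -38, which have opposite signs.
As a polynomial, f is continuous on every closed interval.
By the Intermediate Value Theorem f must vanish at some point of (0, 3).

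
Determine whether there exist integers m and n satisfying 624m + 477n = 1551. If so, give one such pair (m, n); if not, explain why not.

Since gcd(624, 477) = 3 and 1551 = 3·517, Bézout's identity guarantees a solution.
Dividing through by 3 reduces the equation to 208m + 159n = 517.
Euclidean algorithm: 208 = 1·159 + 49, 159 = 3·49 + 12, 49 = 4·12 + 1, 12 = 12·1 + 0.
Back-substituting, 1 = 49 − 4·12 = 49 − 4·(159 − 3·49) = −4·159 + 13·49 = −4·159 + 13·(208 − 1·159) = 13·208 − 17·159; that is, 208·13 + 159·(-17) = 1.
Multiplying through by 517: m = 13·517 = 6721, n = (-17)·517 = -8789 is a solution.
The general solution is m = 6721 + 159k, n = -8789 − 208k; taking k = -42 gives the smaller pair m = 43, n = -53.
Check: 624·43 + 477·(-53) = 26832 − 25281 = 1551. ✓

m = 43, n = -53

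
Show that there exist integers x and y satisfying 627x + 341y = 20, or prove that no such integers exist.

No such integers exist.

Both 627 and 341 are divisible by gcd(627, 341) = 11, hence so is any combination 627x + 341y.
But 20 is not a multiple of 11 (it leaves remainder 9).
So the equation is unsolvable over ℤ.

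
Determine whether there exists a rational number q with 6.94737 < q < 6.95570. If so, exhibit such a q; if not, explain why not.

Multiplying by 20: 20·6.94737 = 138.94740 and 20·6.95570 = 139.11400, so the integer 139 lies strictly between them.
So q = 139/20 works: it is a ratio of integers, and dividing 20·6.94737 < 139 < 20·6.95570 through by 20 gives 6.94737 < 139/20 < 6.95570.

q = 139/20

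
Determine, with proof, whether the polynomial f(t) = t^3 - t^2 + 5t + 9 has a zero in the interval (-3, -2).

Evaluate at the endpoints: f(-3) = -42, f(-2) = -13 — same sign (negative).
f'(t) = 3t^2 - 2t + 5 has discriminant (-2)² − 4·3·5 = -56 < 0, so f' has no real roots and is positive for every real t.
So f is strictly increasing; between -3 and -2 its values lie between f(-3) = -42 and f(-2) = -13, all negative. Therefore f has no root in (-3, -2).

No such root exists.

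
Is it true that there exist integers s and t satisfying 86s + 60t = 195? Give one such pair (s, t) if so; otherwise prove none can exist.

There are no such integers.

gcd(86, 60) = 2, so every integer of the form 86s + 60t is a multiple of 2.
But 195 is not a multiple of 2 (it leaves remainder 1).
Therefore 86s + 60t = 195 has no solution in integers.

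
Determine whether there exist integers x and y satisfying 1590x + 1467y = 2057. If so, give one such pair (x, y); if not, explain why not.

There are no such integers.

Both 1590 and 1467 are divisible by gcd(1590, 1467) = 3, hence so is any combination 1590x + 1467y.
But 2057 is not a multiple of 3 (it leaves remainder 2).
So the equation is unsolvable over ℤ.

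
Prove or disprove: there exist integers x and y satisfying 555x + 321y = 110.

Any value of 555x + 321y is a multiple of gcd(555, 321) = 3.
But 110 = 3·36 + 2, so 3 ∤ 110.
Therefore 555x + 321y = 110 has no solution in integers.

There are no such integers.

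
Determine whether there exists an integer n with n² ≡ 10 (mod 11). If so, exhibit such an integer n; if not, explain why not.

Computing n² mod 11 for n = 0, 1, …, 5 (enough, by the symmetry n ↦ 11 − n) gives 0, 1, 4, 9, 5, 3.
So the quadratic residues mod 11 are {0, 1, 3, 4, 5, 9}, and 10 is not among them.
Hence no integer n has n² ≡ 10 (mod 11).

There is no such integer.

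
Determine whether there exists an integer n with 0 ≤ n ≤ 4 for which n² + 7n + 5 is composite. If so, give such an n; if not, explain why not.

At n = 3: 3² + 7·3 + 5 = 35 = 5·7, which is composite.

n = 3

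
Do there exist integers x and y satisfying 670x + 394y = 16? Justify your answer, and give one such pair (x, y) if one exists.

x = 80, y = -136

Since gcd(670, 394) = 2 and 16 = 2·8, Bézout's identity guarantees a solution.
Dividing through by 2 reduces the equation to 335x + 197y = 8.
Run the Euclidean algorithm on 335 and 197: 335 = 1·197 + 138, 197 = 1·138 + 59, 138 = 2·59 + 20, 59 = 2·20 + 19, 20 = 1·19 + 1, 19 = 19·1 + 0.
Back-substituting, 1 = 20 − 1·19 = 20 − (59 − 2·20) = −59 + 3·20 = −59 + 3·(138 − 2·59) = 3·138 − 7·59 = 3·138 − 7·(197 − 1·138) = −7·197 + 10·138 = −7·197 + 10·(335 − 1·197) = 10·335 − 17·197; that is, 335·10 + 197·(-17) = 1.
Times 8: 335·80 + 197·(-136) = 8, so (80, -136) solves it.
Indeed 670·80 + 394·(-136) = 53600 − 53584 = 16.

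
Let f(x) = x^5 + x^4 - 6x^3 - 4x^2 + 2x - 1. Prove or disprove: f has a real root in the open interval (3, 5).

f(3) = 131 and f(5) = 2909, both positive, so a sign-change argument is unavailable; we show f keeps this sign on the whole interval.
Substitute x = 3 + u, where 0 < u < 2 on the interval. Expanding, f(3 + u) = u^5 + 16u^4 + 96u^3 + 266u^2 + 329u + 131.
All 6 nonzero coefficients of this polynomial in u are positive; hence for u > 0 the value is a sum of positive terms (the constant 131 among them).
Therefore f(x) > 0 throughout (3, 5), and f has no zero there.

No.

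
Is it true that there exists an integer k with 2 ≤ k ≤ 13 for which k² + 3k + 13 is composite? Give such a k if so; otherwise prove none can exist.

At k = 13: 13² + 3·13 + 13 = 221 = 13·17, which is composite.

k = 13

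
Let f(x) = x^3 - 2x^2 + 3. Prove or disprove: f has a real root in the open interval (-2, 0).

f(-2) = -13 and f(0) = 3, which have opposite signs.
Since f is a polynomial it is continuous on [-2, 0].
By the Intermediate Value Theorem, f takes the value 0 somewhere in the open interval.

Such a root exists.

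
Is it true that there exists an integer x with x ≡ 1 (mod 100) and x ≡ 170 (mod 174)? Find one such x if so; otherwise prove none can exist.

Both moduli are multiples of 2 = gcd(100, 174), so any solution would satisfy x ≡ 1 and x ≡ 170 modulo 2 simultaneously.
These are incompatible: 1 − 170 = -169 is not divisible by 2.
Therefore no such x exists.

No, no such integer exists.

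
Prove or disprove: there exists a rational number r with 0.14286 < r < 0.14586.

Multiplying by 48: 48·0.14286 = 6.85728 and 48·0.14586 = 7.00128, so the integer 7 lies strictly between them.
Dividing back, 0.14286 < 7/48 < 0.14586, and 7/48 is rational.

r = 7/48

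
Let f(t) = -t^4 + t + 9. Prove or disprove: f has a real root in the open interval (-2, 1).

f(-2) = -9 and f(1) = 9, which have opposite signs.
f is continuous everywhere (it is a polynomial), in particular on [-2, 1].
By the Intermediate Value Theorem f must vanish at some point of (-2, 1).

Such a root exists.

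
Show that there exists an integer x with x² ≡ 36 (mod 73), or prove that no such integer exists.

x = 6

Take x = 6. Then 6² = 36, and since 0 ≤ 36 < 73 this is already reduced: 6² ≡ 36 (mod 73).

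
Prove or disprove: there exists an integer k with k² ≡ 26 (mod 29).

No such integer exists.

29 is prime, so by Euler's criterion 26 is a square mod 29 iff 26^((29−1)/2) = 26^14 ≡ 1 (mod 29).
Repeated squaring mod 29: 26^2 = 676 ≡ 9; 26^4 ≡ 9² = 81 ≡ 23; 26^8 ≡ 23² = 529 ≡ 7.
Since 14 = 8 + 4 + 2, 26^14 ≡ 7 · 23 · 9; multiplying out mod 29: 7·23 = 161 ≡ 16, then 16·9 = 144 ≡ 28. Thus 26^14 ≡ 28 ≡ −1 (mod 29).
The value −1 means 26 is a non-residue modulo 29, so k² ≡ 26 (mod 29) is impossible.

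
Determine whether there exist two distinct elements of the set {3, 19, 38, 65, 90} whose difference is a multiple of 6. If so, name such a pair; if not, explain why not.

Two integers differ by a multiple of 6 exactly when they have the same residue mod 6. The residues are 3↦3, 19↦1, 38↦2, 65↦5, 90↦0.
These 5 residues are pairwise different, hence no difference of two elements is divisible by 6.

No, no such pair exists.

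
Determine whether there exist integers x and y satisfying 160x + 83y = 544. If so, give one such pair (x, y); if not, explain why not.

160 and 83 are coprime, so 160x + 83y ranges over all of ℤ.
Dividing repeatedly: 160 = 1·83 + 77, 83 = 1·77 + 6, 77 = 12·6 + 5, 6 = 1·5 + 1, 5 = 5·1 + 0.
Unwinding: 1 = 6 − 1·5 = 6 − (77 − 12·6) = −77 + 13·6 = −77 + 13·(83 − 1·77) = 13·83 − 14·77 = 13·83 − 14·(160 − 1·83) = −14·160 + 27·83, i.e. 160·(-14) + 83·27 = 1.
Scaling by 544 gives the particular solution (x, y) = (-7616, 14688).
Shifting by a multiple of (83, −160) keeps it a solution: x = -7616 + 92·83 = 20, y = 14688 − 92·160 = -32.
Indeed 160·20 + 83·(-32) = 3200 − 2656 = 544.

x = 20, y = -32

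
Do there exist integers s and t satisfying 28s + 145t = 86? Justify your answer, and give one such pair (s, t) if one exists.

s = 117, t = -22

Since gcd(28, 145) = 1, every integer is an integer combination of 28 and 145.
Dividing repeatedly: 145 = 5·28 + 5, 28 = 5·5 + 3, 5 = 1·3 + 2, 3 = 1·2 + 1, 2 = 2·1 + 0.
Working back up the chain: 1 = 3 − 1·2 = 3 − (5 − 1·3) = −5 + 2·3 = −5 + 2·(28 − 5·5) = 2·28 − 11·5 = 2·28 − 11·(145 − 5·28) = −11·145 + 57·28. So 28·57 + 145·(-11) = 1.
Multiplying through by 86: s = 57·86 = 4902, t = (-11)·86 = -946 is a solution.
Shifting by a multiple of (145, −28) keeps it a solution: s = 4902 − 33·145 = 117, t = -946 + 33·28 = -22.
Check: 28·117 + 145·(-22) = 3276 − 3190 = 86. ✓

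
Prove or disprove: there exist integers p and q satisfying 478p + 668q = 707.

There are no such integers.

Any value of 478p + 668q is a multiple of gcd(478, 668) = 2.
But 707 = 2·353 + 1, so 2 ∤ 707.
Hence no integers p, q satisfy the equation.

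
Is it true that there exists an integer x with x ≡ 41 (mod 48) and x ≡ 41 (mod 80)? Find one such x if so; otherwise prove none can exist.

Here gcd(48, 80) = 16, and both 41 and 41 leave remainder 9 mod 16, so the system is consistent.
In fact x = 41 itself already satisfies 41 mod 80 = 41.
Check: 41 mod 48 = 41, 41 mod 80 = 41. ✓

x = 41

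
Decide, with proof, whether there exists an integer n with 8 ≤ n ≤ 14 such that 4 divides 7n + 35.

n = 11

At n = 11 we get 7·11 + 35 = 112, and 112 = 4·28.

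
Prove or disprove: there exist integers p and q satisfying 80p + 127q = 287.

p = 2, q = 1

Since gcd(80, 127) = 1, every integer is an integer combination of 80 and 127.
Dividing repeatedly: 127 = 1·80 + 47, 80 = 1·47 + 33, 47 = 1·33 + 14, 33 = 2·14 + 5, 14 = 2·5 + 4, 5 = 1·4 + 1, 4 = 4·1 + 0.
Unwinding: 1 = 5 − 1·4 = 5 − (14 − 2·5) = −14 + 3·5 = −14 + 3·(33 − 2·14) = 3·33 − 7·14 = 3·33 − 7·(47 − 1·33) = −7·47 + 10·33 = −7·47 + 10·(80 − 1·47) = 10·80 − 17·47 = 10·80 − 17·(127 − 1·80) = −17·127 + 27·80, i.e. 80·27 + 127·(-17) = 1.
Scaling by 287 gives the particular solution (p, q) = (7749, -4879).
The general solution is p = 7749 + 127k, q = -4879 − 80k; taking k = -61 gives the smaller pair p = 2, q = 1.
Check: 80·2 + 127·1 = 160 + 127 = 287. ✓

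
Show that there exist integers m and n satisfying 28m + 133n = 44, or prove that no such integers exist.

Both 28 and 133 are divisible by gcd(28, 133) = 7, hence so is any combination 28m + 133n.
However 44 leaves remainder 2 on division by 7.
Therefore 28m + 133n = 44 has no solution in integers.

There are no such integers.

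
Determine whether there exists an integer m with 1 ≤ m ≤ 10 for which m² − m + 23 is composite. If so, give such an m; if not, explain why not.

m = 2

At m = 2: 2² − 2 + 23 = 25 = 5·5, which is composite.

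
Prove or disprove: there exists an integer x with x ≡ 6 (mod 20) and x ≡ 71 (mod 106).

No such integer exists.

Both moduli are multiples of 2 = gcd(20, 106), so any solution would satisfy x ≡ 6 and x ≡ 71 modulo 2 simultaneously.
However 6 ≡ 0 and 71 ≡ 1 (mod 2), and 0 ≠ 1.
So no integer satisfies both congruences.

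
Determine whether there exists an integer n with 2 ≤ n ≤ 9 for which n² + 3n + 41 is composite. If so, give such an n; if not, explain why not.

n = 2

At n = 2: 2² + 3·2 + 41 = 51 = 3·17, which is composite.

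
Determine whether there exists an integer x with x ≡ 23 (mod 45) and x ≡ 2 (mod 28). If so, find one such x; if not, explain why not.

x = 338

Since 45 and 28 share no common factor, CRT says the pair of congruences has a solution (unique mod 1260).
Write x = 23 + 45t and require 23 + 45t ≡ 2 (mod 28), i.e. 45t ≡ 7 (mod 28).
45 ≡ 17 (mod 28), so this reads 17t ≡ 7 (mod 28). To invert 17 modulo 28: 28 = 1·17 + 11, 17 = 1·11 + 6, 11 = 1·6 + 5, 6 = 1·5 + 1, 5 = 5·1 + 0, and unwinding, 1 = 6 − 1·5 = 6 − (11 − 1·6) = −11 + 2·6 = −11 + 2·(17 − 1·11) = 2·17 − 3·11 = 2·17 − 3·(28 − 1·17) = −3·28 + 5·17. Thus 17⁻¹ ≡ 5 (mod 28).
Multiplying by 5: t ≡ 5·7 = 35 ≡ 7 (mod 28).
With t = 7: x = 23 + 45·7 = 338.
Indeed 338 ≡ 23 (mod 45) and 338 ≡ 2 (mod 28).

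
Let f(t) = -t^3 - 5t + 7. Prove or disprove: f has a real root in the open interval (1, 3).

Such a root exists.

f(1) = 1 and f(3) = -35, which have opposite signs.
As a polynomial, f is continuous on every closed interval.
By the Intermediate Value Theorem, f takes the value 0 somewhere in the open interval.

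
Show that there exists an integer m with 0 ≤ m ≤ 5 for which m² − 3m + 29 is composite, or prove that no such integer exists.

At m = 1: 1² − 3·1 + 29 = 27 = 3·9, which is composite.

m = 1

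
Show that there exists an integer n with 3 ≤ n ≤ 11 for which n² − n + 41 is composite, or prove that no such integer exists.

No, no such integer n in that range exists.

The values for n = 3, 4, …, 11 are 47, 53, 61, 71, 83, 97, 113, 131, 151, and each of these is prime.
So no value in the range makes the expression composite.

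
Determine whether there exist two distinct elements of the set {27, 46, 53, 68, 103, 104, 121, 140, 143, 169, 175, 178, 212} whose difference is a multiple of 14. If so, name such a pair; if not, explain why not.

Residues mod 14: 27↦13, 46↦4, 53↦11, 68↦12, 103↦5, 104↦6, 121↦9, 140↦0, 143↦3, 169↦1, 175↦7, 178↦10, 212↦2.
No residue repeats among the 13 elements, so no pair has difference ≡ 0 (mod 14).

There is no such pair.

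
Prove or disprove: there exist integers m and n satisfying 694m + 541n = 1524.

m = 63, n = -78

694 and 541 are coprime, so 694m + 541n ranges over all of ℤ.
Euclidean algorithm: 694 = 1·541 + 153, 541 = 3·153 + 82, 153 = 1·82 + 71, 82 = 1·71 + 11, 71 = 6·11 + 5, 11 = 2·5 + 1, 5 = 5·1 + 0.
Working back up the chain: 1 = 11 − 2·5 = 11 − 2·(71 − 6·11) = −2·71 + 13·11 = −2·71 + 13·(82 − 1·71) = 13·82 − 15·71 = 13·82 − 15·(153 − 1·82) = −15·153 + 28·82 = −15·153 + 28·(541 − 3·153) = 28·541 − 99·153 = 28·541 − 99·(694 − 1·541) = −99·694 + 127·541. So 694·(-99) + 541·127 = 1.
Scaling by 1524 gives the particular solution (m, n) = (-150876, 193548).
Shifting by a multiple of (541, −694) keeps it a solution: m = -150876 + 279·541 = 63, n = 193548 − 279·694 = -78.
Check: 694·63 + 541·(-78) = 43722 − 42198 = 1524. ✓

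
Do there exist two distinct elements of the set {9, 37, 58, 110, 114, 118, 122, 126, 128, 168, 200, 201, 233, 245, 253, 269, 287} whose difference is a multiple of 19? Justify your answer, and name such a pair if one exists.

No such pair exists.

Two integers differ by a multiple of 19 exactly when they have the same residue mod 19. The residues are 9↦9, 37↦18, 58↦1, 110↦15, 114↦0, 118↦4, 122↦8, 126↦12, 128↦14, 168↦16, 200↦10, 201↦11, 233↦5, 245↦17, 253↦6, 269↦3, 287↦2.
These 17 residues are pairwise different, hence no difference of two elements is divisible by 19.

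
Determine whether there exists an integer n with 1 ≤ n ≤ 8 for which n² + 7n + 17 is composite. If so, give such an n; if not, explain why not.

n = 5

At n = 5: 5² + 7·5 + 17 = 77 = 7·11, which is composite.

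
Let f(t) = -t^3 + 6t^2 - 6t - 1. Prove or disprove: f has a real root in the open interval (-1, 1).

f(-1) = 12 and f(1) = -2, which have opposite signs.
As a polynomial, f is continuous on every closed interval.
By the Intermediate Value Theorem f must vanish at some point of (-1, 1).

Such a root exists.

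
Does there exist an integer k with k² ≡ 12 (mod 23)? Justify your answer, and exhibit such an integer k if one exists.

k = 9 works: 9² = 81, and 81 − 12 = 69 = 3·23.

k = 9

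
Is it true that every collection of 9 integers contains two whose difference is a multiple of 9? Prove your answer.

No; for instance {42, 43, 44, 45, 46, 47, 48, 49, 50} is a counterexample.

Try 9 consecutive integers, 42, 43, …, 50. Their remainders mod 9 are 6, 7, 8, 0, 1, 2, 3, 4, 5 — pairwise different, as any 9 ≤ 9 consecutive integers have distinct residues.
Any two of them differ by at most 8 < 9 and by at least 1, so no difference is a multiple of 9.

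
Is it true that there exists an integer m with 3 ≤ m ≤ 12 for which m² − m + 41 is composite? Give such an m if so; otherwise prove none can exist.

The values for m = 3, 4, …, 12 are 47, 53, 61, 71, 83, 97, 113, 131, 151, 173, and each of these is prime.
So no value in the range makes the expression composite.

There is no such integer m in that range.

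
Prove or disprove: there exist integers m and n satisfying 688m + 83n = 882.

m = 16, n = -122

688 and 83 are coprime, so 688m + 83n ranges over all of ℤ.
Euclidean algorithm: 688 = 8·83 + 24, 83 = 3·24 + 11, 24 = 2·11 + 2, 11 = 5·2 + 1, 2 = 2·1 + 0.
Back-substituting, 1 = 11 − 5·2 = 11 − 5·(24 − 2·11) = −5·24 + 11·11 = −5·24 + 11·(83 − 3·24) = 11·83 − 38·24 = 11·83 − 38·(688 − 8·83) = −38·688 + 315·83; that is, 688·(-38) + 83·315 = 1.
Scaling by 882 gives the particular solution (m, n) = (-33516, 277830).
Adding 404·83 to m and subtracting 404·688 from n gives the tidier solution (16, -122).
Check: 688·16 + 83·(-122) = 11008 − 10126 = 882. ✓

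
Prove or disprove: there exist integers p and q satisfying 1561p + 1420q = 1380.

Since gcd(1561, 1420) = 1, every integer is an integer combination of 1561 and 1420.
Euclidean algorithm: 1561 = 1·1420 + 141, 1420 = 10·141 + 10, 141 = 14·10 + 1, 10 = 10·1 + 0.
Unwinding: 1 = 141 − 14·10 = 141 − 14·(1420 − 10·141) = −14·1420 + 141·141 = −14·1420 + 141·(1561 − 1·1420) = 141·1561 − 155·1420, i.e. 1561·141 + 1420·(-155) = 1.
Multiplying through by 1380: p = 141·1380 = 194580, q = (-155)·1380 = -213900 is a solution.
The general solution is p = 194580 + 1420k, q = -213900 − 1561k; taking k = -137 gives the smaller pair p = 40, q = -43.
Check: 1561·40 + 1420·(-43) = 62440 − 61060 = 1380. ✓

p = 40, q = -43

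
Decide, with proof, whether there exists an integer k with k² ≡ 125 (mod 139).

k = 79

Take k = 79. Then 79² = 6241 = 44·139 + 125, so 79² ≡ 125 (mod 139).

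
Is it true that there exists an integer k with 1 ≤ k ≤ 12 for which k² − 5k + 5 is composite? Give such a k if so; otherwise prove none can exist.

k = 10

At k = 10: 10² − 5·10 + 5 = 55 = 5·11, which is composite.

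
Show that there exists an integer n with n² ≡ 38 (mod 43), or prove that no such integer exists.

n = 9 works: 9² = 81, and 81 − 38 = 43 = 1·43.

n = 9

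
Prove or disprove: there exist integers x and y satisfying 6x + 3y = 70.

No, no such integers exist.

gcd(6, 3) = 3, so every integer of the form 6x + 3y is a multiple of 3.
But 70 is not a multiple of 3 (it leaves remainder 1).
Therefore 6x + 3y = 70 has no solution in integers.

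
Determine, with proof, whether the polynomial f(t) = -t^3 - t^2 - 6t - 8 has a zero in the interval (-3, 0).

Yes, f has a root in the interval.

f(-3) = 28 and f(0) = -8, which have opposite signs.
As a polynomial, f is continuous on every closed interval.
By the Intermediate Value Theorem f must vanish at some point of (-3, 0).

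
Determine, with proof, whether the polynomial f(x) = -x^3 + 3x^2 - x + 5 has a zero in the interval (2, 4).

f(2) = 7 and f(4) = -15, which have opposite signs.
Since f is a polynomial it is continuous on [2, 4].
By the Intermediate Value Theorem f must vanish at some point of (2, 4).

Yes, f has a root in the interval.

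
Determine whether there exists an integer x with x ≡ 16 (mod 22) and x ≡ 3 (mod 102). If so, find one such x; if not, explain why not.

Reduce both congruences modulo 2, which divides 22 and 102: they say x ≡ 16 (mod 2) and x ≡ 3 (mod 2).
However 16 ≡ 0 and 3 ≡ 1 (mod 2), and 0 ≠ 1.
Therefore no such x exists.

No, no such integer exists.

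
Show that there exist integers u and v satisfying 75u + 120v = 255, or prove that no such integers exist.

u = 5, v = -1

Since gcd(75, 120) = 15 and 255 = 15·17, Bézout's identity guarantees a solution.
Dividing through by 15 reduces the equation to 5u + 8v = 17.
Dividing repeatedly: 8 = 1·5 + 3, 5 = 1·3 + 2, 3 = 1·2 + 1, 2 = 2·1 + 0.
Unwinding: 1 = 3 − 1·2 = 3 − (5 − 1·3) = −5 + 2·3 = −5 + 2·(8 − 1·5) = 2·8 − 3·5, i.e. 5·(-3) + 8·2 = 1.
Scaling by 17 gives the particular solution (u, v) = (-51, 34).
Adding 7·8 to u and subtracting 7·5 from v gives the tidier solution (5, -1).
Indeed 75·5 + 120·(-1) = 375 − 120 = 255.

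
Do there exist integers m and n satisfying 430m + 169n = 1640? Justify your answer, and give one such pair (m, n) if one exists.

430 and 169 are coprime, so 430m + 169n ranges over all of ℤ.
Run the Euclidean algorithm on 430 and 169: 430 = 2·169 + 92, 169 = 1·92 + 77, 92 = 1·77 + 15, 77 = 5·15 + 2, 15 = 7·2 + 1, 2 = 2·1 + 0.
Working back up the chain: 1 = 15 − 7·2 = 15 − 7·(77 − 5·15) = −7·77 + 36·15 = −7·77 + 36·(92 − 1·77) = 36·92 − 43·77 = 36·92 − 43·(169 − 1·92) = −43·169 + 79·92 = −43·169 + 79·(430 − 2·169) = 79·430 − 201·169. So 430·79 + 169·(-201) = 1.
Scaling by 1640 gives the particular solution (m, n) = (129560, -329640).
Shifting by a multiple of (169, −430) keeps it a solution: m = 129560 − 766·169 = 106, n = -329640 + 766·430 = -260.
Check: 430·106 + 169·(-260) = 45580 − 43940 = 1640. ✓

m = 106, n = -260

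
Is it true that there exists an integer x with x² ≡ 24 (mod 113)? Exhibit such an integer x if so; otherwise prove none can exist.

No, no such integer exists.

Apply Euler's criterion with the prime 113: 24 is a quadratic residue iff 24^56 ≡ 1 (mod 113), and a non-residue iff it is ≡ −1.
Squaring successively (mod 113): 24^2 = 576 ≡ 11; 24^4 ≡ 11² = 121 ≡ 8; 24^8 ≡ 8² = 64 ≡ 64; 24^16 ≡ 64² = 4096 ≡ 28; 24^32 ≡ 28² = 784 ≡ 106.
Since 56 = 32 + 16 + 8, 24^56 ≡ 106 · 28 · 64; multiplying out mod 113: 106·28 = 2968 ≡ 30, then 30·64 = 1920 ≡ 112. Thus 24^56 ≡ 112 ≡ −1 (mod 113).
The value −1 means 24 is a non-residue modulo 113, so x² ≡ 24 (mod 113) is impossible.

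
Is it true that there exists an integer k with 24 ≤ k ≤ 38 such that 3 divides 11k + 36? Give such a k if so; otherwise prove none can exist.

k = 24

At k = 24 we get 11·24 + 36 = 300, and 300 = 3·100.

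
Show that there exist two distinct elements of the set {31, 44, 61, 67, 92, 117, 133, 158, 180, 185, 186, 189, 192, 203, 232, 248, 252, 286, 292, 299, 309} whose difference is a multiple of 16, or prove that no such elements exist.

The pair (44, 92) works.

44 mod 16 = 12 and 92 mod 16 = 12, so 92 − 44 = 48 = 3·16.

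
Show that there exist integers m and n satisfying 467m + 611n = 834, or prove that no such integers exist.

m = 427, n = -325

Since gcd(467, 611) = 1, every integer is an integer combination of 467 and 611.
Euclidean algorithm: 611 = 1·467 + 144, 467 = 3·144 + 35, 144 = 4·35 + 4, 35 = 8·4 + 3, 4 = 1·3 + 1, 3 = 3·1 + 0.
Unwinding: 1 = 4 − 1·3 = 4 − (35 − 8·4) = −35 + 9·4 = −35 + 9·(144 − 4·35) = 9·144 − 37·35 = 9·144 − 37·(467 − 3·144) = −37·467 + 120·144 = −37·467 + 120·(611 − 1·467) = 120·611 − 157·467, i.e. 467·(-157) + 611·120 = 1.
Times 834: 467·(-130938) + 611·100080 = 834, so (-130938, 100080) solves it.
The general solution is m = -130938 + 611k, n = 100080 − 467k; taking k = 215 gives the smaller pair m = 427, n = -325.
Indeed 467·427 + 611·(-325) = 199409 − 198575 = 834.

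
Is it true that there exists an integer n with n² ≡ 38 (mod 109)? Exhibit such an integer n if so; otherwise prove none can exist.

n = 93

n = 93 works: 93² = 8649, and 8649 − 38 = 8611 = 79·109.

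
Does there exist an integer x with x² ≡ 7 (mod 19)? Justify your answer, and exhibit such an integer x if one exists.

x = 11

Take x = 11. Then 11² = 121 = 6·19 + 7, so 11² ≡ 7 (mod 19).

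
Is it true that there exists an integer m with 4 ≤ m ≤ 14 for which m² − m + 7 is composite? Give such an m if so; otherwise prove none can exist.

m = 7

At m = 7: 7² − 7 + 7 = 49 = 7·7, which is composite.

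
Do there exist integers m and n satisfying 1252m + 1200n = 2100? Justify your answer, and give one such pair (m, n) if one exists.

gcd(1252, 1200) = 4, and 4 divides 2100, so integer solutions exist.
Dividing through by 4 reduces the equation to 313m + 300n = 525.
Euclidean algorithm: 313 = 1·300 + 13, 300 = 23·13 + 1, 13 = 13·1 + 0.
Unwinding: 1 = 300 − 23·13 = 300 − 23·(313 − 1·300) = −23·313 + 24·300, i.e. 313·(-23) + 300·24 = 1.
Scaling by 525 gives the particular solution (m, n) = (-12075, 12600).
The general solution is m = -12075 + 300k, n = 12600 − 313k; taking k = 41 gives the smaller pair m = 225, n = -233.
Check: 1252·225 + 1200·(-233) = 281700 − 279600 = 2100. ✓

m = 225, n = -233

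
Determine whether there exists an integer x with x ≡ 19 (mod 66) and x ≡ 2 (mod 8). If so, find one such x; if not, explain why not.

gcd(66, 8) = 2. If x ≡ 19 (mod 66) and x ≡ 2 (mod 8), then x ≡ 19 (mod 2) and x ≡ 2 (mod 2).
These are incompatible: 19 − 2 = 17 is not divisible by 2.
Therefore no such x exists.

No, no such integer exists.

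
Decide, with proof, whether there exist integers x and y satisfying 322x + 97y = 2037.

Since gcd(322, 97) = 1, every integer is an integer combination of 322 and 97.
Euclidean algorithm: 322 = 3·97 + 31, 97 = 3·31 + 4, 31 = 7·4 + 3, 4 = 1·3 + 1, 3 = 3·1 + 0.
Back-substituting, 1 = 4 − 1·3 = 4 − (31 − 7·4) = −31 + 8·4 = −31 + 8·(97 − 3·31) = 8·97 − 25·31 = 8·97 − 25·(322 − 3·97) = −25·322 + 83·97; that is, 322·(-25) + 97·83 = 1.
Times 2037: 322·(-50925) + 97·169071 = 2037, so (-50925, 169071) solves it.
Adding 525·97 to x and subtracting 525·322 from y gives the tidier solution (0, 21).
Indeed 322·0 + 97·21 = 0 + 2037 = 2037.

x = 0, y = 21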